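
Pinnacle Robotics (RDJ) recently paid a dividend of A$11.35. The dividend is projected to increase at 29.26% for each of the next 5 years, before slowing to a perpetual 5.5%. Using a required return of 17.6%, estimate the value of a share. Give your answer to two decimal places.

Two-stage DDM. Project D₁…D_5 at 0.2926, terminal growth 0.055, discount at r = 0.176.
D_1 = 14.6710
D_2 = 18.9637
D_3 = 24.5125
D_4 = 31.6849
D_5 = 40.9559
Terminal value at t=5: TV = D_6/(r−g) = 43.2085/(0.176−0.055) = 357.0950
P₀ = 14.6710/(1+0.176)^1 + 18.9637/(1+0.176)^2 + 24.5125/(1+0.176)^3 + 31.6849/(1+0.176)^4 + 40.9559/(1+0.176)^5 + 357.0950/(1+0.176)^5 = 234.7966

A$234.80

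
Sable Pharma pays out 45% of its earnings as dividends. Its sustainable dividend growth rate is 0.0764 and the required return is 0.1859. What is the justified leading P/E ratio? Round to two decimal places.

Justified leading P/E = b/(r−g) = 0.45/(0.1859−0.0764) = 4.1096

4.11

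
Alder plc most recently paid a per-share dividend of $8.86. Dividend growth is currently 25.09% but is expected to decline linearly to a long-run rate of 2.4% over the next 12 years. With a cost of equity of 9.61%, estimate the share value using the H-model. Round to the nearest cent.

$293.13

H-model: P₀ = D₀[(1+g_L) + H(g_S−g_L)]/(r−g_L), with H = 12/2 = 6.
P₀ = 8.86 × [(1+0.024) + 6×(0.2509−0.024)] / (0.0961−0.024)
   = 8.86 × 2.3854 / 0.0721 = 293.1296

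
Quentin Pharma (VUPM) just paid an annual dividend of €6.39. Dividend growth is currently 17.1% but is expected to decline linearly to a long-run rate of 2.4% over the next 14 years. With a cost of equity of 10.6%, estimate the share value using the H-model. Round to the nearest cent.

H-model: P₀ = D₀[(1+g_L) + H(g_S−g_L)]/(r−g_L), with H = 14/2 = 7.
P₀ = 6.39 × [(1+0.024) + 7×(0.171−0.024)] / (0.106−0.024)
   = 6.39 × 2.0530 / 0.082 = 159.9838

€159.98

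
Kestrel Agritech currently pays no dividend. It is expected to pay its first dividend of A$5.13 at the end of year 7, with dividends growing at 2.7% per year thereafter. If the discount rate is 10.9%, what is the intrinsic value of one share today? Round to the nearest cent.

A$33.63

Deferred-dividend DDM. At t=6 the remaining stream is a growing perpetuity with first payment D_7 = 5.13.
V_6 = D_7/(r−g) = 5.13/(0.109−0.027) = 62.5610
P₀ = V_6/(1+r)^6 = 62.5610/(1+0.109)^6 = 33.6290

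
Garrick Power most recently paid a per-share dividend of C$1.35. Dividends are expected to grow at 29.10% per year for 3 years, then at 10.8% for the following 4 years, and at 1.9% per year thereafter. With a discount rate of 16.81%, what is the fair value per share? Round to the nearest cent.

Three-stage DDM. Project D₁…D_7; terminal Gordon value at t=7 with g = 0.019; discount at r = 0.1681.
D_1 = 1.7429
D_2 = 2.2500
D_3 = 2.9048
D_4 = 3.2185
D_5 = 3.5661
D_6 = 3.9512
D_7 = 4.3780
TV_7 = 4.4611/(0.1681−0.019) = 29.9204
P₀ = Σ Dₜ/(1+r)ᵗ + TV_7/(1+r)^7 = 21.4464

C$21.45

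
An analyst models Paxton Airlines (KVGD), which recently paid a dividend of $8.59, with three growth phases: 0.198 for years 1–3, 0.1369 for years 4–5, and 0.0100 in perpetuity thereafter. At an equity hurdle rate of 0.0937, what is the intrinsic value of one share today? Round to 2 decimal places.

Three-stage DDM. Project D₁…D_5; terminal Gordon value at t=5 with g = 0.01; discount at r = 0.0937.
D_1 = 10.2908
D_2 = 12.3284
D_3 = 14.7694
D_4 = 16.7914
D_5 = 19.0901
TV_5 = 19.2810/(0.0937−0.01) = 230.3584
P₀ = Σ Dₜ/(1+r)ᵗ + TV_5/(1+r)^5 = 202.1408

$202.14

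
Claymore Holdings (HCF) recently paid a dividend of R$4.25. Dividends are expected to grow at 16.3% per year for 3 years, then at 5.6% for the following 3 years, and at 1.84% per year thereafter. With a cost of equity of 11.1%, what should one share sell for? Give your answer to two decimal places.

R$73.25

Three-stage DDM. Project D₁…D_6; terminal Gordon value at t=6 with g = 0.0184; discount at r = 0.111.
D_1 = 4.9428
D_2 = 5.7484
D_3 = 6.6854
D_4 = 7.0598
D_5 = 7.4551
D_6 = 7.8726
TV_6 = 8.0175/(0.111−0.0184) = 86.5819
P₀ = Σ Dₜ/(1+r)ᵗ + TV_6/(1+r)^6 = 73.2465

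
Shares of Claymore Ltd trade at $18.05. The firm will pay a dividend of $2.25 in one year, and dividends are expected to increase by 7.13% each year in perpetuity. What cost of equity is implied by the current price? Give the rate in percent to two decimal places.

Rearranging the constant-growth DDM: r = D₁/P₀ + g.
r = 2.2500 / 18.05 + 0.0713 = 0.12465 + 0.0713 = 0.19595

19.60%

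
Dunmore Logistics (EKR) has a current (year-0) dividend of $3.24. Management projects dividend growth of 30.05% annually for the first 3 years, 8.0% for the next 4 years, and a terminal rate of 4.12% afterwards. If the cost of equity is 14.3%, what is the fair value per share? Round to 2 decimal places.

Three-stage DDM. Project D₁…D_7; terminal Gordon value at t=7 with g = 0.0412; discount at r = 0.143.
D_1 = 4.2136
D_2 = 5.4798
D_3 = 7.1265
D_4 = 7.6966
D_5 = 8.3123
D_6 = 8.9773
D_7 = 9.6955
TV_7 = 10.0950/(0.143−0.0412) = 99.1648
P₀ = Σ Dₜ/(1+r)ᵗ + TV_7/(1+r)^7 = 68.1610

$68.16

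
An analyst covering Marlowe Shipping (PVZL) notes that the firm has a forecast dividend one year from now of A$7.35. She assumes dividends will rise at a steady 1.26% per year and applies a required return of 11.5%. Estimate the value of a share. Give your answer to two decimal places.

A$71.78

Gordon growth model: P₀ = D₁/(r − g), with D₁ = 7.35 given directly.
P₀ = 7.3500 / (0.115 − 0.0126) = 7.3500 / 0.1024 = 71.7773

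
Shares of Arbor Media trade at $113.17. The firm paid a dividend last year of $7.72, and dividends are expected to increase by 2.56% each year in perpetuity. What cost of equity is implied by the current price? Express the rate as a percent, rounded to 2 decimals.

9.56%

Rearranging the constant-growth DDM: r = D₁/P₀ + g.
D₁ = 7.72 × (1 + 0.0256) = 7.9176.
r = 7.9176 / 113.17 + 0.0256 = 0.06996 + 0.0256 = 0.09556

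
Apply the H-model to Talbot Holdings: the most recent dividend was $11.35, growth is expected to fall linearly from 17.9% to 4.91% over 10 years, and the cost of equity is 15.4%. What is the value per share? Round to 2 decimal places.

$183.79

H-model: P₀ = D₀[(1+g_L) + H(g_S−g_L)]/(r−g_L), with H = 10/2 = 5.
P₀ = 11.35 × [(1+0.0491) + 5×(0.179−0.0491)] / (0.154−0.0491)
   = 11.35 × 1.6986 / 0.1049 = 183.7856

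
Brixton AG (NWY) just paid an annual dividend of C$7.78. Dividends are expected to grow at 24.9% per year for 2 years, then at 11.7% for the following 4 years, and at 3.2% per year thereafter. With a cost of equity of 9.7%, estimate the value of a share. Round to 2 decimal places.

Three-stage DDM. Project D₁…D_6; terminal Gordon value at t=6 with g = 0.032; discount at r = 0.097.
D_1 = 9.7172
D_2 = 12.1368
D_3 = 13.5568
D_4 = 15.1430
D_5 = 16.9147
D_6 = 18.8937
TV_6 = 19.4983/(0.097−0.032) = 299.9739
P₀ = Σ Dₜ/(1+r)ᵗ + TV_6/(1+r)^6 = 233.2822

C$233.28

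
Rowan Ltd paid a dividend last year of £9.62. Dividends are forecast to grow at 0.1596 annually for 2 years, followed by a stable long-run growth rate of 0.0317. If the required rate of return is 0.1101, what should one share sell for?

Two-stage DDM. Project D₁…D_2 at 0.1596, terminal growth 0.0317, discount at r = 0.1101.
D_1 = 11.1554
D_2 = 12.9357
Terminal value at t=2: TV = D_3/(r−g) = 13.3458/(0.1101−0.0317) = 170.2272
P₀ = 11.1554/(1+0.1101)^1 + 12.9357/(1+0.1101)^2 + 170.2272/(1+0.1101)^2 = 158.6813

£158.68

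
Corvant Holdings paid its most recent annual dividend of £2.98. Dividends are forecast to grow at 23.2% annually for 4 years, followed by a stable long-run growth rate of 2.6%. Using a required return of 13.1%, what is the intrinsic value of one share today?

Two-stage DDM. Project D₁…D_4 at 0.232, terminal growth 0.026, discount at r = 0.131.
D_1 = 3.6714
D_2 = 4.5231
D_3 = 5.5725
D_4 = 6.8653
Terminal value at t=4: TV = D_5/(r−g) = 7.0438/(0.131−0.026) = 67.0837
P₀ = 3.6714/(1+0.131)^1 + 4.5231/(1+0.131)^2 + 5.5725/(1+0.131)^3 + 6.8653/(1+0.131)^4 + 67.0837/(1+0.131)^4 = 55.8280

£55.83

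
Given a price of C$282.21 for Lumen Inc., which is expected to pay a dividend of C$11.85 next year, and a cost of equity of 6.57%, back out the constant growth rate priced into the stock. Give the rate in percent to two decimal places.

2.37%

From P₀ = D₁/(r − g), the implied growth is g = r − D₁/P₀.
g = 0.0657 − 11.85/282.21 = 0.0657 − 0.04199 = 0.02371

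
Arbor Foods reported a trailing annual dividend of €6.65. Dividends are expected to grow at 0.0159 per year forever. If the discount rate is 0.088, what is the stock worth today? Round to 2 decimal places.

Gordon growth model: P₀ = D₁/(r − g). D₁ = 6.65 × (1 + 0.0159) = 6.7557.
P₀ = 6.7557 / (0.088 − 0.0159) = 6.7557 / 0.0721 = 93.6995

€93.70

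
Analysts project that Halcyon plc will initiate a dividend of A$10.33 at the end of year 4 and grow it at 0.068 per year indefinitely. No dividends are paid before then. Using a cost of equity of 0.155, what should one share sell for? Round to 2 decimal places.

A$77.06

Deferred-dividend DDM. At t=3 the remaining stream is a growing perpetuity with first payment D_4 = 10.33.
V_3 = D_4/(r−g) = 10.33/(0.155−0.068) = 118.7356
P₀ = V_3/(1+r)^3 = 118.7356/(1+0.155)^3 = 77.0611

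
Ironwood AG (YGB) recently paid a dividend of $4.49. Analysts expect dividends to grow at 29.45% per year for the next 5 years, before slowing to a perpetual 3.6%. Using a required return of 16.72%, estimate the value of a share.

Two-stage DDM. Project D₁…D_5 at 0.2945, terminal growth 0.036, discount at r = 0.1672.
D_1 = 5.8123
D_2 = 7.5240
D_3 = 9.7399
D_4 = 12.6082
D_5 = 16.3214
Terminal value at t=5: TV = D_6/(r−g) = 16.9089/(0.1672−0.036) = 128.8791
P₀ = 5.8123/(1+0.1672)^1 + 7.5240/(1+0.1672)^2 + 9.7399/(1+0.1672)^3 + 12.6082/(1+0.1672)^4 + 16.3214/(1+0.1672)^5 + 128.8791/(1+0.1672)^5 = 90.4466

$90.45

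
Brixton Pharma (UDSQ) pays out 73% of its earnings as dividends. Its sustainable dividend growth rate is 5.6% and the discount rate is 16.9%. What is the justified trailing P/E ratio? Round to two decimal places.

Justified trailing P/E = b(1+g)/(r−g) = 0.73×(1+0.056)/(0.169−0.056) = 6.8219

6.82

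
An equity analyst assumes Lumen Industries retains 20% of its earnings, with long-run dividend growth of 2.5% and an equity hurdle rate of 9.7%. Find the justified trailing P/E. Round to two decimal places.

11.39

Payout ratio b = 1 − 0.20 = 0.80.
Justified trailing P/E = b(1+g)/(r−g) = 0.80×(1+0.025)/(0.097−0.025) = 11.3889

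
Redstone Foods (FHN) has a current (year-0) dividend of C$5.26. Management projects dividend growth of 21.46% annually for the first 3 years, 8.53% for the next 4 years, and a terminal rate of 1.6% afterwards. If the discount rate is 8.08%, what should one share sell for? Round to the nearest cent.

Three-stage DDM. Project D₁…D_7; terminal Gordon value at t=7 with g = 0.016; discount at r = 0.0808.
D_1 = 6.3888
D_2 = 7.7598
D_3 = 9.4251
D_4 = 10.2291
D_5 = 11.1016
D_6 = 12.0486
D_7 = 13.0763
TV_7 = 13.2855/(0.0808−0.016) = 205.0234
P₀ = Σ Dₜ/(1+r)ᵗ + TV_7/(1+r)^7 = 169.2037

C$169.20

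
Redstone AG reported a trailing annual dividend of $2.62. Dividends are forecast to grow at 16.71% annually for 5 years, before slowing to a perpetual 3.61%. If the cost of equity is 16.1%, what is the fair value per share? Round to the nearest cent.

Two-stage DDM. Project D₁…D_5 at 0.1671, terminal growth 0.0361, discount at r = 0.161.
D_1 = 3.0578
D_2 = 3.5688
D_3 = 4.1651
D_4 = 4.8611
D_5 = 5.6734
Terminal value at t=5: TV = D_6/(r−g) = 5.8782/(0.161−0.0361) = 47.0631
P₀ = 3.0578/(1+0.161)^1 + 3.5688/(1+0.161)^2 + 4.1651/(1+0.161)^3 + 4.8611/(1+0.161)^4 + 5.6734/(1+0.161)^5 + 47.0631/(1+0.161)^5 = 35.6190

$35.62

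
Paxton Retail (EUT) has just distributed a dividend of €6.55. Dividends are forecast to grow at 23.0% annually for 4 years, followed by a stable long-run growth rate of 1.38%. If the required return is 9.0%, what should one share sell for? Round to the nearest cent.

Two-stage DDM. Project D₁…D_4 at 0.23, terminal growth 0.0138, discount at r = 0.09.
D_1 = 8.0565
D_2 = 9.9095
D_3 = 12.1887
D_4 = 14.9921
Terminal value at t=4: TV = D_5/(r−g) = 15.1990/(0.09−0.0138) = 199.4615
P₀ = 8.0565/(1+0.09)^1 + 9.9095/(1+0.09)^2 + 12.1887/(1+0.09)^3 + 14.9921/(1+0.09)^4 + 199.4615/(1+0.09)^4 = 177.0681

€177.07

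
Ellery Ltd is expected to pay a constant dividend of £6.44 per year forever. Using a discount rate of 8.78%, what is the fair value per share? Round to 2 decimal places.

£73.35

Zero-growth DDM (perpetuity): P₀ = D/r = 6.44 / 0.0878 = 73.3485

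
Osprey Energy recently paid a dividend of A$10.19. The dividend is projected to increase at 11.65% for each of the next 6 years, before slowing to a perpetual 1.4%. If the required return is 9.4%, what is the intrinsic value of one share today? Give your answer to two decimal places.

Two-stage DDM. Project D₁…D_6 at 0.1165, terminal growth 0.014, discount at r = 0.094.
D_1 = 11.3771
D_2 = 12.7026
D_3 = 14.1824
D_4 = 15.8347
D_5 = 17.6794
D_6 = 19.7391
Terminal value at t=6: TV = D_7/(r−g) = 20.0154/(0.094−0.014) = 250.1926
P₀ = 11.3771/(1+0.094)^1 + 12.7026/(1+0.094)^2 + 14.1824/(1+0.094)^3 + 15.8347/(1+0.094)^4 + 17.6794/(1+0.094)^5 + 19.7391/(1+0.094)^6 + 250.1926/(1+0.094)^6 = 211.6338

A$211.63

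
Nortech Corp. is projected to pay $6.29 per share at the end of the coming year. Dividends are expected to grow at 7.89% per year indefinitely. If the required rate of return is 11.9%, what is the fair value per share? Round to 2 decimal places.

Gordon growth model: P₀ = D₁/(r − g), with D₁ = 6.29 given directly.
P₀ = 6.2900 / (0.119 − 0.0789) = 6.2900 / 0.0401 = 156.8579

$156.86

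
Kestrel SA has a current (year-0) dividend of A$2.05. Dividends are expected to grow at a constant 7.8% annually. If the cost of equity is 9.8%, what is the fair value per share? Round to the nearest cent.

A$110.49

Gordon growth model: P₀ = D₁/(r − g). D₁ = 2.05 × (1 + 0.078) = 2.2099.
P₀ = 2.2099 / (0.098 − 0.078) = 2.2099 / 0.02 = 110.4950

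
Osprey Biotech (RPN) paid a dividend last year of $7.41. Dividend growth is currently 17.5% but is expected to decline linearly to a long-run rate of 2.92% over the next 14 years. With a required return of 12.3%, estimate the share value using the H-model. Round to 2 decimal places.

H-model: P₀ = D₀[(1+g_L) + H(g_S−g_L)]/(r−g_L), with H = 14/2 = 7.
P₀ = 7.41 × [(1+0.0292) + 7×(0.175−0.0292)] / (0.123−0.0292)
   = 7.41 × 2.0498 / 0.0938 = 161.9298

$161.93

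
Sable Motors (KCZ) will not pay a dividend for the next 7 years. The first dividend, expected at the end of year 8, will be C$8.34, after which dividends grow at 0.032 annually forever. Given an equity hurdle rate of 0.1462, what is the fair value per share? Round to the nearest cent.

C$28.10

Deferred-dividend DDM. At t=7 the remaining stream is a growing perpetuity with first payment D_8 = 8.34.
V_7 = D_8/(r−g) = 8.34/(0.1462−0.032) = 73.0298
P₀ = V_7/(1+r)^7 = 73.0298/(1+0.1462)^7 = 28.0981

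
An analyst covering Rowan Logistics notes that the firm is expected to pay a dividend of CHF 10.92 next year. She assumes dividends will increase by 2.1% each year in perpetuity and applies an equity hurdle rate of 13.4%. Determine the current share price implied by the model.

Gordon growth model: P₀ = D₁/(r − g), with D₁ = 10.92 given directly.
P₀ = 10.9200 / (0.134 − 0.021) = 10.9200 / 0.113 = 96.6372

CHF 96.64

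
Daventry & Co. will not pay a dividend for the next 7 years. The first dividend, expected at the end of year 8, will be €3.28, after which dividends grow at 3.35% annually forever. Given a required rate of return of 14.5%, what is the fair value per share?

€11.40

Deferred-dividend DDM. At t=7 the remaining stream is a growing perpetuity with first payment D_8 = 3.28.
V_7 = D_8/(r−g) = 3.28/(0.145−0.0335) = 29.4170
P₀ = V_7/(1+r)^7 = 29.4170/(1+0.145)^7 = 11.4015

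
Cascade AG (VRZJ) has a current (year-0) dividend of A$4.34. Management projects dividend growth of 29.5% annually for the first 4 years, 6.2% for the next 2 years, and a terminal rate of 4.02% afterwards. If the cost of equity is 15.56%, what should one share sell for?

Three-stage DDM. Project D₁…D_6; terminal Gordon value at t=6 with g = 0.0402; discount at r = 0.1556.
D_1 = 5.6203
D_2 = 7.2783
D_3 = 9.4254
D_4 = 12.2059
D_5 = 12.9626
D_6 = 13.7663
TV_6 = 14.3197/(0.1556−0.0402) = 124.0877
P₀ = Σ Dₜ/(1+r)ᵗ + TV_6/(1+r)^6 = 87.4421

A$87.44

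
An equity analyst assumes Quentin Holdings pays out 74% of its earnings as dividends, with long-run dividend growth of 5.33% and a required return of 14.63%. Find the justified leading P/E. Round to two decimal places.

7.96

Justified leading P/E = b/(r−g) = 0.74/(0.1463−0.0533) = 7.9570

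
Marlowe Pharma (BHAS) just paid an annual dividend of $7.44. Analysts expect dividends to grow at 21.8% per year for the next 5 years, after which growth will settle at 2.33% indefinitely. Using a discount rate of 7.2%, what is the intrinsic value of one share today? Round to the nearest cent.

Two-stage DDM. Project D₁…D_5 at 0.218, terminal growth 0.0233, discount at r = 0.072.
D_1 = 9.0619
D_2 = 11.0374
D_3 = 13.4436
D_4 = 16.3743
D_5 = 19.9439
Terminal value at t=5: TV = D_6/(r−g) = 20.4086/(0.072−0.0233) = 419.0669
P₀ = 9.0619/(1+0.072)^1 + 11.0374/(1+0.072)^2 + 13.4436/(1+0.072)^3 + 16.3743/(1+0.072)^4 + 19.9439/(1+0.072)^5 + 419.0669/(1+0.072)^5 = 351.4691

$351.47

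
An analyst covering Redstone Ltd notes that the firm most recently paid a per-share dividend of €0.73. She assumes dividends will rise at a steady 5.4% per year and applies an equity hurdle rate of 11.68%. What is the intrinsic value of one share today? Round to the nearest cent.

€12.25

Gordon growth model: P₀ = D₁/(r − g). D₁ = 0.73 × (1 + 0.054) = 0.7694.
P₀ = 0.7694 / (0.1168 − 0.054) = 0.7694 / 0.0628 = 12.2519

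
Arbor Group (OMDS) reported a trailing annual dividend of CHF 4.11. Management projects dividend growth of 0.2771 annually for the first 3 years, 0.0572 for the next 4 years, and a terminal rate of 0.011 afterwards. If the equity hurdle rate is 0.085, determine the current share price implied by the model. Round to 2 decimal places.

Three-stage DDM. Project D₁…D_7; terminal Gordon value at t=7 with g = 0.011; discount at r = 0.085.
D_1 = 5.2489
D_2 = 6.7033
D_3 = 8.5608
D_4 = 9.0505
D_5 = 9.5682
D_6 = 10.1155
D_7 = 10.6941
TV_7 = 10.8118/(0.085−0.011) = 146.1048
P₀ = Σ Dₜ/(1+r)ᵗ + TV_7/(1+r)^7 = 124.9083

CHF 124.91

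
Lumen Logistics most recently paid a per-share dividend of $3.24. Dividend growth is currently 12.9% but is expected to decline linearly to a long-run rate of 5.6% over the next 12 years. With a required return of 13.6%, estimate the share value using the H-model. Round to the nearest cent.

H-model: P₀ = D₀[(1+g_L) + H(g_S−g_L)]/(r−g_L), with H = 12/2 = 6.
P₀ = 3.24 × [(1+0.056) + 6×(0.129−0.056)] / (0.136−0.056)
   = 3.24 × 1.4940 / 0.08 = 60.5070

$60.51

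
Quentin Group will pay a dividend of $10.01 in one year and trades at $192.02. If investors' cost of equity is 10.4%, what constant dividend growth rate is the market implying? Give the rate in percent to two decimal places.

From P₀ = D₁/(r − g), the implied growth is g = r − D₁/P₀.
g = 0.104 − 10.01/192.02 = 0.104 − 0.05213 = 0.05187

5.19%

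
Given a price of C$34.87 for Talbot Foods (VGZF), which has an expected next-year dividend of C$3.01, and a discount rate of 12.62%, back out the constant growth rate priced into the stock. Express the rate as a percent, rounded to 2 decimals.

From P₀ = D₁/(r − g), the implied growth is g = r − D₁/P₀.
g = 0.1262 − 3.01/34.87 = 0.1262 − 0.08632 = 0.03988

3.99%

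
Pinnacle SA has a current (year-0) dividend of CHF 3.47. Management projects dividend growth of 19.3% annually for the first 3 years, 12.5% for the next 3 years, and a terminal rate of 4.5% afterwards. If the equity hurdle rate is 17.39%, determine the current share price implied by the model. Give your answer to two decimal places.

Three-stage DDM. Project D₁…D_6; terminal Gordon value at t=6 with g = 0.045; discount at r = 0.1739.
D_1 = 4.1397
D_2 = 4.9387
D_3 = 5.8918
D_4 = 6.6283
D_5 = 7.4569
D_6 = 8.3890
TV_6 = 8.7665/(0.1739−0.045) = 68.0098
P₀ = Σ Dₜ/(1+r)ᵗ + TV_6/(1+r)^6 = 46.7823

CHF 46.78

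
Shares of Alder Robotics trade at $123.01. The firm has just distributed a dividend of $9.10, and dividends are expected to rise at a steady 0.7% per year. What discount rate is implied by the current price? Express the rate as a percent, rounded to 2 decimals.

8.15%

Rearranging the constant-growth DDM: r = D₁/P₀ + g.
D₁ = 9.10 × (1 + 0.007) = 9.1637.
r = 9.1637 / 123.01 + 0.007 = 0.07450 + 0.007 = 0.08150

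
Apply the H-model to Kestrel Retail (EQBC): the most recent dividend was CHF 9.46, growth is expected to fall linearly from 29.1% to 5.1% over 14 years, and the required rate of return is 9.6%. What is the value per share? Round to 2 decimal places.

H-model: P₀ = D₀[(1+g_L) + H(g_S−g_L)]/(r−g_L), with H = 14/2 = 7.
P₀ = 9.46 × [(1+0.051) + 7×(0.291−0.051)] / (0.096−0.051)
   = 9.46 × 2.7310 / 0.045 = 574.1169

CHF 574.12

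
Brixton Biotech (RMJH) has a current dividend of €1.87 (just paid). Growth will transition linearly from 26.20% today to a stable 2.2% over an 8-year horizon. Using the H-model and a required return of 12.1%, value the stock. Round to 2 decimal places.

H-model: P₀ = D₀[(1+g_L) + H(g_S−g_L)]/(r−g_L), with H = 8/2 = 4.
P₀ = 1.87 × [(1+0.022) + 4×(0.262−0.022)] / (0.121−0.022)
   = 1.87 × 1.9820 / 0.099 = 37.4378

€37.44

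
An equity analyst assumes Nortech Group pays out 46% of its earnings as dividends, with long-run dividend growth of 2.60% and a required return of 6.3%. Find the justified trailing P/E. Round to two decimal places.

12.76

Justified trailing P/E = b(1+g)/(r−g) = 0.46×(1+0.026)/(0.063−0.026) = 12.7557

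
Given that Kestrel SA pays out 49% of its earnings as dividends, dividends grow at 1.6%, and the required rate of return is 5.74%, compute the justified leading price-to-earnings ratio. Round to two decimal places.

11.84

Justified leading P/E = b/(r−g) = 0.49/(0.0574−0.016) = 11.8357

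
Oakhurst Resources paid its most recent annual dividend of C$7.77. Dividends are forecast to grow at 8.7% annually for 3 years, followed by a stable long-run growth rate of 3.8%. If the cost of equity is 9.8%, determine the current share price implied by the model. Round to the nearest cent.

C$153.27

Two-stage DDM. Project D₁…D_3 at 0.087, terminal growth 0.038, discount at r = 0.098.
D_1 = 8.4460
D_2 = 9.1808
D_3 = 9.9795
Terminal value at t=3: TV = D_4/(r−g) = 10.3587/(0.098−0.038) = 172.6457
P₀ = 8.4460/(1+0.098)^1 + 9.1808/(1+0.098)^2 + 9.9795/(1+0.098)^3 + 172.6457/(1+0.098)^3 = 153.2674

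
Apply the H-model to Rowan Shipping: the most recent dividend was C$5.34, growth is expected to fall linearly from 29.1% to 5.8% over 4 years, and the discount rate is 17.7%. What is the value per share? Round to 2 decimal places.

H-model: P₀ = D₀[(1+g_L) + H(g_S−g_L)]/(r−g_L), with H = 4/2 = 2.
P₀ = 5.34 × [(1+0.058) + 2×(0.291−0.058)] / (0.177−0.058)
   = 5.34 × 1.5240 / 0.119 = 68.3879

C$68.39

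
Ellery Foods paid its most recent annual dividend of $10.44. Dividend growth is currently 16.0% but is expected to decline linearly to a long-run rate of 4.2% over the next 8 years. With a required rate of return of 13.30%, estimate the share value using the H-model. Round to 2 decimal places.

H-model: P₀ = D₀[(1+g_L) + H(g_S−g_L)]/(r−g_L), with H = 8/2 = 4.
P₀ = 10.44 × [(1+0.042) + 4×(0.16−0.042)] / (0.133−0.042)
   = 10.44 × 1.5140 / 0.091 = 173.6941

$173.69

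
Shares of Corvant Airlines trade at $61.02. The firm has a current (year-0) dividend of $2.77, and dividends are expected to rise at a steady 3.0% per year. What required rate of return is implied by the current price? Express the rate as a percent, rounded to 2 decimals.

Rearranging the constant-growth DDM: r = D₁/P₀ + g.
D₁ = 2.77 × (1 + 0.03) = 2.8531.
r = 2.8531 / 61.02 + 0.03 = 0.04676 + 0.03 = 0.07676

7.68%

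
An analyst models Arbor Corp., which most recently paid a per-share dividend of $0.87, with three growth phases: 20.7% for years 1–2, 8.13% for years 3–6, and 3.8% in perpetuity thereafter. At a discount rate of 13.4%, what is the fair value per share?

Three-stage DDM. Project D₁…D_6; terminal Gordon value at t=6 with g = 0.038; discount at r = 0.134.
D_1 = 1.0501
D_2 = 1.2675
D_3 = 1.3705
D_4 = 1.4819
D_5 = 1.6024
D_6 = 1.7327
TV_6 = 1.7985/(0.134−0.038) = 18.7346
P₀ = Σ Dₜ/(1+r)ᵗ + TV_6/(1+r)^6 = 14.2266

$14.23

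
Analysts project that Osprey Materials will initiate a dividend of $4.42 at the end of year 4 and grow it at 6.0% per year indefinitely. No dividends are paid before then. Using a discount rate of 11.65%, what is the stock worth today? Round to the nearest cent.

$56.21

Deferred-dividend DDM. At t=3 the remaining stream is a growing perpetuity with first payment D_4 = 4.42.
V_3 = D_4/(r−g) = 4.42/(0.1165−0.06) = 78.2301
P₀ = V_3/(1+r)^3 = 78.2301/(1+0.1165)^3 = 56.2079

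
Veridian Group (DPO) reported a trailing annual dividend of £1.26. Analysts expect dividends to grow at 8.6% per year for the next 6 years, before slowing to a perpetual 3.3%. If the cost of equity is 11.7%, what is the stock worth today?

Two-stage DDM. Project D₁…D_6 at 0.086, terminal growth 0.033, discount at r = 0.117.
D_1 = 1.3684
D_2 = 1.4860
D_3 = 1.6138
D_4 = 1.7526
D_5 = 1.9034
D_6 = 2.0670
Terminal value at t=6: TV = D_7/(r−g) = 2.1353/(0.117−0.033) = 25.4197
P₀ = 1.3684/(1+0.117)^1 + 1.4860/(1+0.117)^2 + 1.6138/(1+0.117)^3 + 1.7526/(1+0.117)^4 + 1.9034/(1+0.117)^5 + 2.0670/(1+0.117)^6 + 25.4197/(1+0.117)^6 = 19.9460

£19.95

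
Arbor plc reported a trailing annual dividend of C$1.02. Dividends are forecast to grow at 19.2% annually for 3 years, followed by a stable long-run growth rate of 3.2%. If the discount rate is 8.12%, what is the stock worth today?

C$32.40

Two-stage DDM. Project D₁…D_3 at 0.192, terminal growth 0.032, discount at r = 0.0812.
D_1 = 1.2158
D_2 = 1.4493
D_3 = 1.7275
Terminal value at t=3: TV = D_4/(r−g) = 1.7828/(0.0812−0.032) = 36.2363
P₀ = 1.2158/(1+0.0812)^1 + 1.4493/(1+0.0812)^2 + 1.7275/(1+0.0812)^3 + 36.2363/(1+0.0812)^3 = 32.4010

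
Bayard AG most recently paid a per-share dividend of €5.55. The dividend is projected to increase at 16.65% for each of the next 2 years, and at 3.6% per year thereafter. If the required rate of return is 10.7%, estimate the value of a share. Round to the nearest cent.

€101.93

Two-stage DDM. Project D₁…D_2 at 0.1665, terminal growth 0.036, discount at r = 0.107.
D_1 = 6.4741
D_2 = 7.5520
Terminal value at t=2: TV = D_3/(r−g) = 7.8239/(0.107−0.036) = 110.1955
P₀ = 6.4741/(1+0.107)^1 + 7.5520/(1+0.107)^2 + 110.1955/(1+0.107)^2 = 101.9335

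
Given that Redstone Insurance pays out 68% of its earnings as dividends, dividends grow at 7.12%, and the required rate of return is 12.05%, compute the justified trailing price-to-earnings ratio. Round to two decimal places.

14.78

Justified trailing P/E = b(1+g)/(r−g) = 0.68×(1+0.0712)/(0.1205−0.0712) = 14.7752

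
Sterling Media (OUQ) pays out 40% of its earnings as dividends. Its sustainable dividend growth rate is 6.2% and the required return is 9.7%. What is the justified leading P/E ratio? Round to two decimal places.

11.43

Justified leading P/E = b/(r−g) = 0.40/(0.097−0.062) = 11.4286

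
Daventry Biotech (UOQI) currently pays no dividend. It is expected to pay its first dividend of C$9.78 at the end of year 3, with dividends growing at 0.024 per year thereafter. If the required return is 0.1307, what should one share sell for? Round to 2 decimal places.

C$71.69

Deferred-dividend DDM. At t=2 the remaining stream is a growing perpetuity with first payment D_3 = 9.78.
V_2 = D_3/(r−g) = 9.78/(0.1307−0.024) = 91.6589
P₀ = V_2/(1+r)^2 = 91.6589/(1+0.1307)^2 = 71.6935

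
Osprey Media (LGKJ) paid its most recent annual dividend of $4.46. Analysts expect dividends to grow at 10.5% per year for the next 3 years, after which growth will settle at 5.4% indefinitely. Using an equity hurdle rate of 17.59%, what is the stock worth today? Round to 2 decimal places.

$43.83

Two-stage DDM. Project D₁…D_3 at 0.105, terminal growth 0.054, discount at r = 0.1759.
D_1 = 4.9283
D_2 = 5.4458
D_3 = 6.0176
Terminal value at t=3: TV = D_4/(r−g) = 6.3425/(0.1759−0.054) = 52.0306
P₀ = 4.9283/(1+0.1759)^1 + 5.4458/(1+0.1759)^2 + 6.0176/(1+0.1759)^3 + 52.0306/(1+0.1759)^3 = 43.8302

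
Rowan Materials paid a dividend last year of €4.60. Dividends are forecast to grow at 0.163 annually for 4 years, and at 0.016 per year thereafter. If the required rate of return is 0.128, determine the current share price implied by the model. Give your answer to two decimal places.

Two-stage DDM. Project D₁…D_4 at 0.163, terminal growth 0.016, discount at r = 0.128.
D_1 = 5.3498
D_2 = 6.2218
D_3 = 7.2360
D_4 = 8.4154
Terminal value at t=4: TV = D_5/(r−g) = 8.5501/(0.128−0.016) = 76.3400
P₀ = 5.3498/(1+0.128)^1 + 6.2218/(1+0.128)^2 + 7.2360/(1+0.128)^3 + 8.4154/(1+0.128)^4 + 76.3400/(1+0.128)^4 = 67.0260

€67.03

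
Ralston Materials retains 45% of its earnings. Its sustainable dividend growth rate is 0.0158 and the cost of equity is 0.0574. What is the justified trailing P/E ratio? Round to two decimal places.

13.43

Payout ratio b = 1 − 0.45 = 0.55.
Justified trailing P/E = b(1+g)/(r−g) = 0.55×(1+0.0158)/(0.0574−0.0158) = 13.4300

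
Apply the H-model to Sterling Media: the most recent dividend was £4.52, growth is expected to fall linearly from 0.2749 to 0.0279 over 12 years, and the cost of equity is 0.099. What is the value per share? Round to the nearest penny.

£159.56

H-model: P₀ = D₀[(1+g_L) + H(g_S−g_L)]/(r−g_L), with H = 12/2 = 6.
P₀ = 4.52 × [(1+0.0279) + 6×(0.2749−0.0279)] / (0.099−0.0279)
   = 4.52 × 2.5099 / 0.0711 = 159.5605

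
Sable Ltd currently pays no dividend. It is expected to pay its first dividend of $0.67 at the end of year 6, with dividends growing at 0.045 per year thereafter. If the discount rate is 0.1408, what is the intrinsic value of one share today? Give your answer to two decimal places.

Deferred-dividend DDM. At t=5 the remaining stream is a growing perpetuity with first payment D_6 = 0.67.
V_5 = D_6/(r−g) = 0.67/(0.1408−0.045) = 6.9937
P₀ = V_5/(1+r)^5 = 6.9937/(1+0.1408)^5 = 3.6196

$3.62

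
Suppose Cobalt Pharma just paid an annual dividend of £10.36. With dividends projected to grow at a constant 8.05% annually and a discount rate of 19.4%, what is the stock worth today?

Gordon growth model: P₀ = D₁/(r − g). D₁ = 10.36 × (1 + 0.0805) = 11.1940.
P₀ = 11.1940 / (0.194 − 0.0805) = 11.1940 / 0.1135 = 98.6254

£98.63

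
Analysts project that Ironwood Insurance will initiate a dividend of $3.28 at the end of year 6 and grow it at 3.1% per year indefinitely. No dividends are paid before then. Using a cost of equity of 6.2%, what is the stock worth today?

Deferred-dividend DDM. At t=5 the remaining stream is a growing perpetuity with first payment D_6 = 3.28.
V_5 = D_6/(r−g) = 3.28/(0.062−0.031) = 105.8065
P₀ = V_5/(1+r)^5 = 105.8065/(1+0.062)^5 = 78.3230

$78.32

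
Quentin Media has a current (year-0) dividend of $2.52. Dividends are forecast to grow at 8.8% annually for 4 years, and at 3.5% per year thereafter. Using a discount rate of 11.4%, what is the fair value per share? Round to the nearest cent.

Two-stage DDM. Project D₁…D_4 at 0.088, terminal growth 0.035, discount at r = 0.114.
D_1 = 2.7418
D_2 = 2.9830
D_3 = 3.2455
D_4 = 3.5311
Terminal value at t=4: TV = D_5/(r−g) = 3.6547/(0.114−0.035) = 46.2625
P₀ = 2.7418/(1+0.114)^1 + 2.9830/(1+0.114)^2 + 3.2455/(1+0.114)^3 + 3.5311/(1+0.114)^4 + 46.2625/(1+0.114)^4 = 39.5446

$39.54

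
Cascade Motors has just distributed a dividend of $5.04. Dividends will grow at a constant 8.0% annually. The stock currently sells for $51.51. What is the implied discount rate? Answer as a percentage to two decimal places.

18.57%

Rearranging the constant-growth DDM: r = D₁/P₀ + g.
D₁ = 5.04 × (1 + 0.08) = 5.4432.
r = 5.4432 / 51.51 + 0.08 = 0.10567 + 0.08 = 0.18567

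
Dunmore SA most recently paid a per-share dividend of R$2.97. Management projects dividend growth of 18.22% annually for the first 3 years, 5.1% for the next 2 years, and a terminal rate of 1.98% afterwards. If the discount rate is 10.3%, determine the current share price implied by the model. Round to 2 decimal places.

R$57.75

Three-stage DDM. Project D₁…D_5; terminal Gordon value at t=5 with g = 0.0198; discount at r = 0.103.
D_1 = 3.5111
D_2 = 4.1509
D_3 = 4.9071
D_4 = 5.1574
D_5 = 5.4204
TV_5 = 5.5278/(0.103−0.0198) = 66.4395
P₀ = Σ Dₜ/(1+r)ᵗ + TV_5/(1+r)^5 = 57.7522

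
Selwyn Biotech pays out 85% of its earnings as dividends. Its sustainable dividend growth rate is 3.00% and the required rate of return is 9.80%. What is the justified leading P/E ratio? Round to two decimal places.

Justified leading P/E = b/(r−g) = 0.85/(0.098−0.03) = 12.5000

12.50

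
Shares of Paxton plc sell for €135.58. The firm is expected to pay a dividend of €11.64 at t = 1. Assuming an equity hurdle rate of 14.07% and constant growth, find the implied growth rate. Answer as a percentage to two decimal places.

5.48%

From P₀ = D₁/(r − g), the implied growth is g = r − D₁/P₀.
g = 0.1407 − 11.64/135.58 = 0.1407 − 0.08585 = 0.05485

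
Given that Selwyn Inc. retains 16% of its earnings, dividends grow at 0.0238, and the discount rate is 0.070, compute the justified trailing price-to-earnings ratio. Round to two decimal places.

18.61

Payout ratio b = 1 − 0.16 = 0.84.
Justified trailing P/E = b(1+g)/(r−g) = 0.84×(1+0.0238)/(0.07−0.0238) = 18.6145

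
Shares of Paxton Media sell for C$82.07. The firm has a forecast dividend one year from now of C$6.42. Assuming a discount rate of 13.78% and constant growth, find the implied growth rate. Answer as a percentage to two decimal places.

5.96%

From P₀ = D₁/(r − g), the implied growth is g = r − D₁/P₀.
g = 0.1378 − 6.42/82.07 = 0.1378 − 0.07823 = 0.05957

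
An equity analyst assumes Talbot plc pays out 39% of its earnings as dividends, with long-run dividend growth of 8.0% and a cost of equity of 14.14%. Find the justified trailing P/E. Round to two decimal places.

Justified trailing P/E = b(1+g)/(r−g) = 0.39×(1+0.08)/(0.1414−0.08) = 6.8599

6.86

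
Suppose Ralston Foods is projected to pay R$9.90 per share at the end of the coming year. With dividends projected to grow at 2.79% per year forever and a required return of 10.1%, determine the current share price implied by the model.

R$135.43

Gordon growth model: P₀ = D₁/(r − g), with D₁ = 9.90 given directly.
P₀ = 9.9000 / (0.101 − 0.0279) = 9.9000 / 0.0731 = 135.4309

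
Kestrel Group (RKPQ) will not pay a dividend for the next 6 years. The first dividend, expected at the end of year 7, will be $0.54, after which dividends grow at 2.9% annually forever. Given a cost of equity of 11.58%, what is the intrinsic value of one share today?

Deferred-dividend DDM. At t=6 the remaining stream is a growing perpetuity with first payment D_7 = 0.54.
V_6 = D_7/(r−g) = 0.54/(0.1158−0.029) = 6.2212
P₀ = V_6/(1+r)^6 = 6.2212/(1+0.1158)^6 = 3.2237

$3.22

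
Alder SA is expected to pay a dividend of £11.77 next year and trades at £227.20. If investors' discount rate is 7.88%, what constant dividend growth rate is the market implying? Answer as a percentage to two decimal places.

From P₀ = D₁/(r − g), the implied growth is g = r − D₁/P₀.
g = 0.0788 − 11.77/227.20 = 0.0788 − 0.05180 = 0.02700

2.70%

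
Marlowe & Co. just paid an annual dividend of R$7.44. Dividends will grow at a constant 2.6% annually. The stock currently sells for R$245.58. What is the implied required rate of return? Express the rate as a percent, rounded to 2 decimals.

5.71%

Rearranging the constant-growth DDM: r = D₁/P₀ + g.
D₁ = 7.44 × (1 + 0.026) = 7.6334.
r = 7.6334 / 245.58 + 0.026 = 0.03108 + 0.026 = 0.05708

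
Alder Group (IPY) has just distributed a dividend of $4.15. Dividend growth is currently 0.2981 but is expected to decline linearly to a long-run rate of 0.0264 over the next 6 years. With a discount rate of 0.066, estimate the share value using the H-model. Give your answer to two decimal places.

H-model: P₀ = D₀[(1+g_L) + H(g_S−g_L)]/(r−g_L), with H = 6/2 = 3.
P₀ = 4.15 × [(1+0.0264) + 3×(0.2981−0.0264)] / (0.066−0.0264)
   = 4.15 × 1.8415 / 0.0396 = 192.9855

$192.99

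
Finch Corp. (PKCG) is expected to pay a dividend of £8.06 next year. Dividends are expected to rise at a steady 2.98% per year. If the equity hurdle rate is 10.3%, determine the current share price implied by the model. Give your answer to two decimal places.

£110.11

Gordon growth model: P₀ = D₁/(r − g), with D₁ = 8.06 given directly.
P₀ = 8.0600 / (0.103 − 0.0298) = 8.0600 / 0.0732 = 110.1093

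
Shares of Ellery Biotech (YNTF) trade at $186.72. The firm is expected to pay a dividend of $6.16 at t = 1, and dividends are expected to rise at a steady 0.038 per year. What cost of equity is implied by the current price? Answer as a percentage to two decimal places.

Rearranging the constant-growth DDM: r = D₁/P₀ + g.
r = 6.1600 / 186.72 + 0.038 = 0.03299 + 0.038 = 0.07099

7.10%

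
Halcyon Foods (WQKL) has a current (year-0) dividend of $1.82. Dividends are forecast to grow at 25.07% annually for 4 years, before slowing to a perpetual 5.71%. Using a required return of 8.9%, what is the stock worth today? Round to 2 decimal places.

$115.34

Two-stage DDM. Project D₁…D_4 at 0.2507, terminal growth 0.0571, discount at r = 0.089.
D_1 = 2.2763
D_2 = 2.8469
D_3 = 3.5607
D_4 = 4.4533
Terminal value at t=4: TV = D_5/(r−g) = 4.7076/(0.089−0.0571) = 147.5738
P₀ = 2.2763/(1+0.089)^1 + 2.8469/(1+0.089)^2 + 3.5607/(1+0.089)^3 + 4.4533/(1+0.089)^4 + 147.5738/(1+0.089)^4 = 115.3439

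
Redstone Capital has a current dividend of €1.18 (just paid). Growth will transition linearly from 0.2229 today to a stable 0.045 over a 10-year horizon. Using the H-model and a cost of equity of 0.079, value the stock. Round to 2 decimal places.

H-model: P₀ = D₀[(1+g_L) + H(g_S−g_L)]/(r−g_L), with H = 10/2 = 5.
P₀ = 1.18 × [(1+0.045) + 5×(0.2229−0.045)] / (0.079−0.045)
   = 1.18 × 1.9345 / 0.034 = 67.1385

€67.14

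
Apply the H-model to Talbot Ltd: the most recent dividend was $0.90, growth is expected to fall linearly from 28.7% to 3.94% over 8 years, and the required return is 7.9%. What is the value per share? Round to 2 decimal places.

H-model: P₀ = D₀[(1+g_L) + H(g_S−g_L)]/(r−g_L), with H = 8/2 = 4.
P₀ = 0.90 × [(1+0.0394) + 4×(0.287−0.0394)] / (0.079−0.0394)
   = 0.90 × 2.0298 / 0.0396 = 46.1318

$46.13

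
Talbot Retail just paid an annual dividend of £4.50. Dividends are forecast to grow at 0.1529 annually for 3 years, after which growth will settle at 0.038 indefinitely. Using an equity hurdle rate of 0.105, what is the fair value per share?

Two-stage DDM. Project D₁…D_3 at 0.1529, terminal growth 0.038, discount at r = 0.105.
D_1 = 5.1881
D_2 = 5.9813
D_3 = 6.8958
Terminal value at t=3: TV = D_4/(r−g) = 7.1579/(0.105−0.038) = 106.8341
P₀ = 5.1881/(1+0.105)^1 + 5.9813/(1+0.105)^2 + 6.8958/(1+0.105)^3 + 106.8341/(1+0.105)^3 = 93.8860

£93.89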